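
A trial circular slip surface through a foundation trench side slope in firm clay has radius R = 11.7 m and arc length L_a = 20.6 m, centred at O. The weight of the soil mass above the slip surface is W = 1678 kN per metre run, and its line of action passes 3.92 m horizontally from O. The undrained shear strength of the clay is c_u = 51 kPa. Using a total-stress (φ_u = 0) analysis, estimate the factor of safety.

FS = 1.87

Taking moments about the centre O, the resisting moment is provided by the undrained shear strength acting along the arc:
M_R = c_u·L_a·R = 51·20.60·11.7 = 12292.0 kN·m/m
M_D = W·d = 1678·3.92 = 6577.8 kN·m/m
FS = M_R / M_D = 12292.0 / 6577.8 = 1.869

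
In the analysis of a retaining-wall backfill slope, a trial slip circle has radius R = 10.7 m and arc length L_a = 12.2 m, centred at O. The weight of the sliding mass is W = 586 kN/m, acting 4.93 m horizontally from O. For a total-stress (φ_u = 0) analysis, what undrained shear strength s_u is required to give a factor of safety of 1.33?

FS = s_u·L_a·R / (W·d), so s_u = FS·W·d / (L_a·R).
s_u = 1.33·586·4.93 / (12.20·10.7) = 3842.3 / 130.54 = 29.43 kPa

s_u = 29.4 kPa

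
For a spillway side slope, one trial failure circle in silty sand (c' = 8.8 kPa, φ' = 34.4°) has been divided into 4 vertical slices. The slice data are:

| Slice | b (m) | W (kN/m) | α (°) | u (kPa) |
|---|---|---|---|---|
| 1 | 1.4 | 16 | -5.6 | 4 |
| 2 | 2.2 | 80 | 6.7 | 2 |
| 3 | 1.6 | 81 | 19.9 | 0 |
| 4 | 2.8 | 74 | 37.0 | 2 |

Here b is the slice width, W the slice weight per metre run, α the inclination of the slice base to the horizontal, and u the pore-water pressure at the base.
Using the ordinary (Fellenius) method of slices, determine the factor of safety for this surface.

Ordinary method of slices: FS = Σ[c'·Δl_i + (W_i cosα_i − u_i·Δl_i)·tanφ'] / Σ W_i sinα_i, with Δl_i = b_i / cosα_i.
Slice 1: Δl = 1.4/cos(-5.6°) = 1.407 m; N'_1 = 16·cos(-5.6°) − 4·1.407 = 10.3; c'Δl = 12.38; W sinα = -1.6
Slice 2: Δl = 2.2/cos6.7° = 2.215 m; N'_2 = 80·cos6.7° − 2·2.215 = 75.0; c'Δl = 19.49; W sinα = 9.3
Slice 3: Δl = 1.6/cos19.9° = 1.702 m; N'_3 = 81·cos19.9° − 0·1.702 = 76.2; c'Δl = 14.97; W sinα = 27.6
Slice 4: Δl = 2.8/cos37.0° = 3.506 m; N'_4 = 74·cos37.0° − 2·3.506 = 52.1; c'Δl = 30.85; W sinα = 44.5
Σc'Δl = 77.7 kN/m; ΣN' = 213.6 kN/m; ΣW sinα = 79.9 kN/m
Resisting = 77.7 + 213.6·tan34.4° = 77.7 + 146.2 = 223.9 kN/m
FS = 223.9 / 79.9 = 2.803

FS = 2.80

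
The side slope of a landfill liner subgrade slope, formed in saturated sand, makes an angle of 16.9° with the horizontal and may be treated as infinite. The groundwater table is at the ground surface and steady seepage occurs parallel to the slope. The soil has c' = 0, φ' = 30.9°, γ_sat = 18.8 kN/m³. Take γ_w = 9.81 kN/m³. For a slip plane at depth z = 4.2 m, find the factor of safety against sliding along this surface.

With seepage parallel to the slope and the water table at the surface, the effective normal stress on the slip plane uses the buoyant unit weight γ' = γ_sat − γ_w while the driving shear stress uses γ_sat:
FS = [c' + γ' z cos²β tanφ'] / [γ_sat z sinβ cosβ]
(For c' = 0 this reduces to FS = (γ'/γ_sat)·tanφ'/tanβ.)
γ' = 18.8 − 9.81 = 8.99 kN/m³
Numerator = 0.0 + 8.99·4.2·cos²16.9°·tan30.9° = 0.0 + 8.99·4.2·0.9155·0.5985 = 20.688 kPa
Denominator = 18.8·4.2·sin16.9°·cos16.9° = 18.8·4.2·0.2907·0.9568 = 21.963 kPa
FS = 20.688 / 21.963 = 0.942

FS = 0.94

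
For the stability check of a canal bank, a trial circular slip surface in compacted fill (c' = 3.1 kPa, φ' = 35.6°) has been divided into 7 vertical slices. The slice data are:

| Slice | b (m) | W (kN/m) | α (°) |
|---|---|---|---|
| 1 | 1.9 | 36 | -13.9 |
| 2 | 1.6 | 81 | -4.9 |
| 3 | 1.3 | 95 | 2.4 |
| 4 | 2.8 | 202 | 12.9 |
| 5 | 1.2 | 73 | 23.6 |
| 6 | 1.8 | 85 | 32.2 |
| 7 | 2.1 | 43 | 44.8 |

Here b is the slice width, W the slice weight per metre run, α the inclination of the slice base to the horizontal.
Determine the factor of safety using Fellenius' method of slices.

FS = 3.30

Ordinary method of slices: FS = Σ[c'·Δl_i + (W_i cosα_i)·tanφ'] / Σ W_i sinα_i, with Δl_i = b_i / cosα_i.
Slice 1: Δl = 1.9/cos(-13.9°) = 1.957 m; N'_1 = 36·cos(-13.9°) = 34.9; c'Δl = 6.07; W sinα = -8.6
Slice 2: Δl = 1.6/cos(-4.9°) = 1.606 m; N'_2 = 81·cos(-4.9°) = 80.7; c'Δl = 4.98; W sinα = -6.9
Slice 3: Δl = 1.3/cos2.4° = 1.301 m; N'_3 = 95·cos2.4° = 94.9; c'Δl = 4.03; W sinα = 4.0
Slice 4: Δl = 2.8/cos12.9° = 2.872 m; N'_4 = 202·cos12.9° = 196.9; c'Δl = 8.90; W sinα = 45.1
Slice 5: Δl = 1.2/cos23.6° = 1.310 m; N'_5 = 73·cos23.6° = 66.9; c'Δl = 4.06; W sinα = 29.2
Slice 6: Δl = 1.8/cos32.2° = 2.127 m; N'_6 = 85·cos32.2° = 71.9; c'Δl = 6.59; W sinα = 45.3
Slice 7: Δl = 2.1/cos44.8° = 2.960 m; N'_7 = 43·cos44.8° = 30.5; c'Δl = 9.17; W sinα = 30.3
Σc'Δl = 43.8 kN/m; ΣN' = 576.8 kN/m; ΣW sinα = 138.3 kN/m
Resisting = 43.8 + 576.8·tan35.6° = 43.8 + 412.9 = 456.8 kN/m
FS = 456.8 / 138.3 = 3.302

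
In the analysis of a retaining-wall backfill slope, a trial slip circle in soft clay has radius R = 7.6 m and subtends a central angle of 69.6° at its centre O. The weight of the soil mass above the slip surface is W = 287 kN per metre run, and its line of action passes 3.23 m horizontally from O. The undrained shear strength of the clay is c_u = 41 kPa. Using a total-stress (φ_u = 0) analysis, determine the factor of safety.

FS = 3.10

Taking moments about the centre O, the resisting moment is provided by the undrained shear strength acting along the arc:
Arc length L_a = R·θ = 7.6·(69.6°·π/180) = 7.6·1.2147 = 9.23 m
M_R = c_u·L_a·R = 41·9.23·7.6 = 2876.7 kN·m/m
M_D = W·d = 287·3.23 = 927.0 kN·m/m
FS = M_R / M_D = 2876.7 / 927.0 = 3.103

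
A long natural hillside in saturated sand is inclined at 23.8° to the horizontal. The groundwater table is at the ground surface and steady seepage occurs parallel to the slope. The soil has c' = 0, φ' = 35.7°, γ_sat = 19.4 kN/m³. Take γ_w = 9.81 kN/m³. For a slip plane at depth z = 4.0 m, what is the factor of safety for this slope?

With seepage parallel to the slope and the water table at the surface, the effective normal stress on the slip plane uses the buoyant unit weight γ' = γ_sat − γ_w while the driving shear stress uses γ_sat:
FS = [c' + γ' z cos²β tanφ'] / [γ_sat z sinβ cosβ]
(For c' = 0 this reduces to FS = (γ'/γ_sat)·tanφ'/tanβ.)
γ' = 19.4 − 9.81 = 9.59 kN/m³
Numerator = 0.0 + 9.59·4.0·cos²23.8°·tan35.7° = 0.0 + 9.59·4.0·0.8372·0.7186 = 23.076 kPa
Denominator = 19.4·4.0·sin23.8°·cos23.8° = 19.4·4.0·0.4035·0.9150 = 28.652 kPa
FS = 23.076 / 28.652 = 0.805

FS = 0.81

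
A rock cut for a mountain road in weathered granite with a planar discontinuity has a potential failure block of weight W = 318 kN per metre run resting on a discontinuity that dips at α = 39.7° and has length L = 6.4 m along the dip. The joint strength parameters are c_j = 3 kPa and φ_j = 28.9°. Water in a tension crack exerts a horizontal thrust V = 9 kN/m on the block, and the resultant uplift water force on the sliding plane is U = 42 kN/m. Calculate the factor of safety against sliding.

FS = 0.61

Resolving the block weight along and normal to the plane and applying the Mohr–Coulomb strength on the joint:
N' = W cosα − U − V sinα = 318·cos39.7° − 42 − 9·sin39.7° = 196.9 kN/m
Driving force T = W sinα + V cosα = 318·sin39.7° + 9·cos39.7° = 210.1 kN/m
Resisting force R = c_j·L + N'·tanφ_j = 3·6.4 + 196.9·tan28.9° = 19.2 + 108.7 = 127.9 kN/m
FS = R / T = 127.9 / 210.1 = 0.609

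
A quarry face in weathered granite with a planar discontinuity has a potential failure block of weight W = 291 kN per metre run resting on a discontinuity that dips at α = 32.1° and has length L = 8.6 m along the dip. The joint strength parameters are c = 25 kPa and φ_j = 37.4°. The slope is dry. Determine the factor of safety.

FS = 2.61

Resolving the block weight along and normal to the plane and applying the Mohr–Coulomb strength on the joint:
N' = W cosα = 291·cos32.1° = 246.5 kN/m
Driving force T = W sinα = 291·sin32.1° = 154.6 kN/m
Resisting force R = c·L + N'·tanφ_j = 25·8.6 + 246.5·tan37.4° = 215.0 + 188.5 = 403.5 kN/m
FS = R / T = 403.5 / 154.6 = 2.609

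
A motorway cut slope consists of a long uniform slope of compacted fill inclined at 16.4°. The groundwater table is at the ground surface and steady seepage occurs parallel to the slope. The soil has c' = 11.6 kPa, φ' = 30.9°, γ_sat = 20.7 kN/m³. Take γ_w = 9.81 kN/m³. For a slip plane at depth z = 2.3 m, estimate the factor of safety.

FS = 1.97

With seepage parallel to the slope and the water table at the surface, the effective normal stress on the slip plane uses the buoyant unit weight γ' = γ_sat − γ_w while the driving shear stress uses γ_sat:
FS = [c' + γ' z cos²β tanφ'] / [γ_sat z sinβ cosβ]
γ' = 20.7 − 9.81 = 10.89 kN/m³
Numerator = 11.6 + 10.89·2.3·cos²16.4°·tan30.9° = 11.6 + 10.89·2.3·0.9203·0.5985 = 25.395 kPa
Denominator = 20.7·2.3·sin16.4°·cos16.4° = 20.7·2.3·0.2823·0.9593 = 12.895 kPa
FS = 25.395 / 12.895 = 1.969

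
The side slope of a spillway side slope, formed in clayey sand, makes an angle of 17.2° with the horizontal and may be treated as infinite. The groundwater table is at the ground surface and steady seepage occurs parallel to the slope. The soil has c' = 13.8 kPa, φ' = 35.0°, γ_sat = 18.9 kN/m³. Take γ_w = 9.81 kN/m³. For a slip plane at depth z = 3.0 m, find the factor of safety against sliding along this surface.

With seepage parallel to the slope and the water table at the surface, the effective normal stress on the slip plane uses the buoyant unit weight γ' = γ_sat − γ_w while the driving shear stress uses γ_sat:
FS = [c' + γ' z cos²β tanφ'] / [γ_sat z sinβ cosβ]
γ' = 18.9 − 9.81 = 9.09 kN/m³
Numerator = 13.8 + 9.09·3.0·cos²17.2°·tan35.0° = 13.8 + 9.09·3.0·0.9126·0.7002 = 31.225 kPa
Denominator = 18.9·3.0·sin17.2°·cos17.2° = 18.9·3.0·0.2957·0.9553 = 16.017 kPa
FS = 31.225 / 16.017 = 1.950

FS = 1.95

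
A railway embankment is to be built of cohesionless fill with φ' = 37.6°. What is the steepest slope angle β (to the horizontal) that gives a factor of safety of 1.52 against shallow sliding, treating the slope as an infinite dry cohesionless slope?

β = 26.9°

For an infinite dry cohesionless slope FS = tanφ'/tanβ, so tanβ = tanφ' / FS.
tanβ = tan37.6° / 1.52 = 0.7701 / 1.52 = 0.5066
β = arctan(0.5066) = 26.87°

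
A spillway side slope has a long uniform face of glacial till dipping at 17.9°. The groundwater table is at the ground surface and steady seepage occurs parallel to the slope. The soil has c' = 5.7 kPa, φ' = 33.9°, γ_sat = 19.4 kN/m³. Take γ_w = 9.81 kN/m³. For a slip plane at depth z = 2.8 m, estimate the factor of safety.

FS = 1.39

With seepage parallel to the slope and the water table at the surface, the effective normal stress on the slip plane uses the buoyant unit weight γ' = γ_sat − γ_w while the driving shear stress uses γ_sat:
FS = [c' + γ' z cos²β tanφ'] / [γ_sat z sinβ cosβ]
γ' = 19.4 − 9.81 = 9.59 kN/m³
Numerator = 5.7 + 9.59·2.8·cos²17.9°·tan33.9° = 5.7 + 9.59·2.8·0.9055·0.6720 = 22.039 kPa
Denominator = 19.4·2.8·sin17.9°·cos17.9° = 19.4·2.8·0.3074·0.9516 = 15.887 kPa
FS = 22.039 / 15.887 = 1.387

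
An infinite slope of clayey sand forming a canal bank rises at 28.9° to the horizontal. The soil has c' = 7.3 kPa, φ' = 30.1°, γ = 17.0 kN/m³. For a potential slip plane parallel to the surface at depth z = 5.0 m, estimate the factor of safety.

FS = 1.25

For an infinite slope with a slip plane parallel to the surface (no pore pressure): FS = [c' + γz cos²β tanφ'] / [γz sinβ cosβ].
γz = 17.0·5.0 = 85.00 kN/m²
Numerator = 7.3 + 85.00·cos²28.9°·tan30.1° = 7.3 + 85.00·0.7664·0.5797 = 45.065 kPa
Denominator = 85.00·sin28.9°·cos28.9° = 85.00·0.4833·0.8755 = 35.963 kPa
FS = 45.065 / 35.963 = 1.253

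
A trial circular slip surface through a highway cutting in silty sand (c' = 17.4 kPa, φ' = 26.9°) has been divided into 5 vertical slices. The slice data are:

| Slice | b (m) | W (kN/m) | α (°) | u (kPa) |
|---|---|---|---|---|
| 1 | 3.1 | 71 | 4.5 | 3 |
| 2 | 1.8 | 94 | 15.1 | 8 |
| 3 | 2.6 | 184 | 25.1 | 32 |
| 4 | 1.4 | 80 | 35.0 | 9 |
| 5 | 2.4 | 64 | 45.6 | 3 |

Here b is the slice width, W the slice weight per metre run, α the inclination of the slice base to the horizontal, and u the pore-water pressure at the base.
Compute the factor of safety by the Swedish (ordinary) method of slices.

Ordinary method of slices: FS = Σ[c'·Δl_i + (W_i cosα_i − u_i·Δl_i)·tanφ'] / Σ W_i sinα_i, with Δl_i = b_i / cosα_i.
Slice 1: Δl = 3.1/cos4.5° = 3.110 m; N'_1 = 71·cos4.5° − 3·3.110 = 61.5; c'Δl = 54.11; W sinα = 5.6
Slice 2: Δl = 1.8/cos15.1° = 1.864 m; N'_2 = 94·cos15.1° − 8·1.864 = 75.8; c'Δl = 32.44; W sinα = 24.5
Slice 3: Δl = 2.6/cos25.1° = 2.871 m; N'_3 = 184·cos25.1° − 32·2.871 = 74.7; c'Δl = 49.96; W sinα = 78.1
Slice 4: Δl = 1.4/cos35.0° = 1.709 m; N'_4 = 80·cos35.0° − 9·1.709 = 50.2; c'Δl = 29.74; W sinα = 45.9
Slice 5: Δl = 2.4/cos45.6° = 3.430 m; N'_5 = 64·cos45.6° − 3·3.430 = 34.5; c'Δl = 59.69; W sinα = 45.7
Σc'Δl = 225.9 kN/m; ΣN' = 296.7 kN/m; ΣW sinα = 199.7 kN/m
Resisting = 225.9 + 296.7·tan26.9° = 225.9 + 150.5 = 376.4 kN/m
FS = 376.4 / 199.7 = 1.885

FS = 1.88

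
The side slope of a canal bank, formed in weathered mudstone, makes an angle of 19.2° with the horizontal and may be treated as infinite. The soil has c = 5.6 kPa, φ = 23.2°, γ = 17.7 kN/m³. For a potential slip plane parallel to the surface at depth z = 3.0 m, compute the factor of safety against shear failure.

FS = 1.57

For an infinite slope with a slip plane parallel to the surface (no pore pressure): FS = [c + γz cos²β tanφ] / [γz sinβ cosβ].
γz = 17.7·3.0 = 53.10 kN/m²
Numerator = 5.6 + 53.10·cos²19.2°·tan23.2° = 5.6 + 53.10·0.8918·0.4286 = 25.897 kPa
Denominator = 53.10·sin19.2°·cos19.2° = 53.10·0.3289·0.9444 = 16.491 kPa
FS = 25.897 / 16.491 = 1.570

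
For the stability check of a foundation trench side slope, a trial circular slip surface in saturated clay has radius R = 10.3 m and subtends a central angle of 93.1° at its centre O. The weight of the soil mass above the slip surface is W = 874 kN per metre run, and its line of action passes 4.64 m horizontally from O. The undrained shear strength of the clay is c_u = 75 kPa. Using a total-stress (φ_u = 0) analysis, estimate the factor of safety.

FS = 3.19

Taking moments about the centre O, the resisting moment is provided by the undrained shear strength acting along the arc:
Arc length L_a = R·θ = 10.3·(93.1°·π/180) = 10.3·1.6249 = 16.74 m
M_R = c_u·L_a·R = 75·16.74·10.3 = 12928.9 kN·m/m
M_D = W·d = 874·4.64 = 4055.4 kN·m/m
FS = M_R / M_D = 12928.9 / 4055.4 = 3.188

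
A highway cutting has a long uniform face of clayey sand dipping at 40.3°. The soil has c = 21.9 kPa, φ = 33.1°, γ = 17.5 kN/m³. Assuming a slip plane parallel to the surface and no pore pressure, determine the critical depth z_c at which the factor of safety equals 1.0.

Setting FS = 1.00 in FS = [c + γz cos²β tanφ] / [γz sinβ cosβ] and solving for z:
z = c / [γ cosβ (FS·sinβ − cosβ·tanφ)]
  = 21.9 / [17.5·cos40.3°·(1.00·sin40.3° − cos40.3°·tan33.1°)]
  = 21.9 / [17.5·0.7627·(1.00·0.6468 − 0.7627·0.6519)]
  = 21.9 / 1.9968 = 10.967 m

z_c = 10.97 m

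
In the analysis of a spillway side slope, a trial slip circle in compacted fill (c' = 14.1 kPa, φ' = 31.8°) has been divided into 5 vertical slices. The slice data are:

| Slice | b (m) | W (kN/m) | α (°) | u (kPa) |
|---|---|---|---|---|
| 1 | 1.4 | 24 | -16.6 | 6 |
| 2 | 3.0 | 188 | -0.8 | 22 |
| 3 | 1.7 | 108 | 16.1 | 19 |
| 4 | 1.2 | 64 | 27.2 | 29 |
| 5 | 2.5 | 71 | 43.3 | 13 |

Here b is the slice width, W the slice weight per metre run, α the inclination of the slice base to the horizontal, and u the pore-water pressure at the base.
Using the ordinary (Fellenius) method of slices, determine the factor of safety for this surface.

FS = 3.03

Ordinary method of slices: FS = Σ[c'·Δl_i + (W_i cosα_i − u_i·Δl_i)·tanφ'] / Σ W_i sinα_i, with Δl_i = b_i / cosα_i.
Slice 1: Δl = 1.4/cos(-16.6°) = 1.461 m; N'_1 = 24·cos(-16.6°) − 6·1.461 = 14.2; c'Δl = 20.60; W sinα = -6.9
Slice 2: Δl = 3.0/cos(-0.8°) = 3.000 m; N'_2 = 188·cos(-0.8°) − 22·3.000 = 122.0; c'Δl = 42.30; W sinα = -2.6
Slice 3: Δl = 1.7/cos16.1° = 1.769 m; N'_3 = 108·cos16.1° − 19·1.769 = 70.1; c'Δl = 24.95; W sinα = 29.9
Slice 4: Δl = 1.2/cos27.2° = 1.349 m; N'_4 = 64·cos27.2° − 29·1.349 = 17.8; c'Δl = 19.02; W sinα = 29.3
Slice 5: Δl = 2.5/cos43.3° = 3.435 m; N'_5 = 71·cos43.3° − 13·3.435 = 7.0; c'Δl = 48.44; W sinα = 48.7
Σc'Δl = 155.3 kN/m; ΣN' = 231.2 kN/m; ΣW sinα = 98.4 kN/m
Resisting = 155.3 + 231.2·tan31.8° = 155.3 + 143.3 = 298.6 kN/m
FS = 298.6 / 98.4 = 3.034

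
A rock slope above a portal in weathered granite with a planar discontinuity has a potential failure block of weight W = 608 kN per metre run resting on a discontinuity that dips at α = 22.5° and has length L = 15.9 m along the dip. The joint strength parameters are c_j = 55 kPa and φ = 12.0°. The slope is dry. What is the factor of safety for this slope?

FS = 4.27

Resolving the block weight along and normal to the plane and applying the Mohr–Coulomb strength on the joint:
N' = W cosα = 608·cos22.5° = 561.7 kN/m
Driving force T = W sinα = 608·sin22.5° = 232.7 kN/m
Resisting force R = c_j·L + N'·tanφ = 55·15.9 + 561.7·tan12.0° = 874.5 + 119.4 = 993.9 kN/m
FS = R / T = 993.9 / 232.7 = 4.272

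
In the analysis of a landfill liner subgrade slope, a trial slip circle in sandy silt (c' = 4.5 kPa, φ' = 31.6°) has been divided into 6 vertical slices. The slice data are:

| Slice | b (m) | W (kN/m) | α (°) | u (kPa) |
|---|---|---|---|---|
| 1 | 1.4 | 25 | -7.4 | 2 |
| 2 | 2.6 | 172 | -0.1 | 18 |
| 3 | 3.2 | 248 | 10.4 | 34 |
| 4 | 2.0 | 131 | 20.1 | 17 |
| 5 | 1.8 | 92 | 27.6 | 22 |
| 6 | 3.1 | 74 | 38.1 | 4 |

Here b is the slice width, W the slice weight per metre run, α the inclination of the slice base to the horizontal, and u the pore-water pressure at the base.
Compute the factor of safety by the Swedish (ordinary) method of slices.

Ordinary method of slices: FS = Σ[c'·Δl_i + (W_i cosα_i − u_i·Δl_i)·tanφ'] / Σ W_i sinα_i, with Δl_i = b_i / cosα_i.
Slice 1: Δl = 1.4/cos(-7.4°) = 1.412 m; N'_1 = 25·cos(-7.4°) − 2·1.412 = 22.0; c'Δl = 6.35; W sinα = -3.2
Slice 2: Δl = 2.6/cos(-0.1°) = 2.600 m; N'_2 = 172·cos(-0.1°) − 18·2.600 = 125.2; c'Δl = 11.70; W sinα = -0.3
Slice 3: Δl = 3.2/cos10.4° = 3.253 m; N'_3 = 248·cos10.4° − 34·3.253 = 133.3; c'Δl = 14.64; W sinα = 44.8
Slice 4: Δl = 2.0/cos20.1° = 2.130 m; N'_4 = 131·cos20.1° − 17·2.130 = 86.8; c'Δl = 9.58; W sinα = 45.0
Slice 5: Δl = 1.8/cos27.6° = 2.031 m; N'_5 = 92·cos27.6° − 22·2.031 = 36.8; c'Δl = 9.14; W sinα = 42.6
Slice 6: Δl = 3.1/cos38.1° = 3.939 m; N'_6 = 74·cos38.1° − 4·3.939 = 42.5; c'Δl = 17.73; W sinα = 45.7
Σc'Δl = 69.1 kN/m; ΣN' = 446.6 kN/m; ΣW sinα = 174.6 kN/m
Resisting = 69.1 + 446.6·tan31.6° = 69.1 + 274.8 = 343.9 kN/m
FS = 343.9 / 174.6 = 1.970

FS = 1.97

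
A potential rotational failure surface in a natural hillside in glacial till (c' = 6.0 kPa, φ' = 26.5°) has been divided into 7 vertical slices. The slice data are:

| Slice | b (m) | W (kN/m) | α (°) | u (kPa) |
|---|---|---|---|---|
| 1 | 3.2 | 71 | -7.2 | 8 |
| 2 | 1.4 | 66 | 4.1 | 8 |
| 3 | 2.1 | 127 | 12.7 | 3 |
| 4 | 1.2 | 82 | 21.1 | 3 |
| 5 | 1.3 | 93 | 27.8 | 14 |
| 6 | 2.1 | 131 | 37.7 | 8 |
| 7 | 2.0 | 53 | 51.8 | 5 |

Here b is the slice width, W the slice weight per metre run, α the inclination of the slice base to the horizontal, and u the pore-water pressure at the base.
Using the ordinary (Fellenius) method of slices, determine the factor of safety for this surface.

Ordinary method of slices: FS = Σ[c'·Δl_i + (W_i cosα_i − u_i·Δl_i)·tanφ'] / Σ W_i sinα_i, with Δl_i = b_i / cosα_i.
Slice 1: Δl = 3.2/cos(-7.2°) = 3.225 m; N'_1 = 71·cos(-7.2°) − 8·3.225 = 44.6; c'Δl = 19.35; W sinα = -8.9
Slice 2: Δl = 1.4/cos4.1° = 1.404 m; N'_2 = 66·cos4.1° − 8·1.404 = 54.6; c'Δl = 8.42; W sinα = 4.7
Slice 3: Δl = 2.1/cos12.7° = 2.153 m; N'_3 = 127·cos12.7° − 3·2.153 = 117.4; c'Δl = 12.92; W sinα = 27.9
Slice 4: Δl = 1.2/cos21.1° = 1.286 m; N'_4 = 82·cos21.1° − 3·1.286 = 72.6; c'Δl = 7.72; W sinα = 29.5
Slice 5: Δl = 1.3/cos27.8° = 1.470 m; N'_5 = 93·cos27.8° − 14·1.470 = 61.7; c'Δl = 8.82; W sinα = 43.4
Slice 6: Δl = 2.1/cos37.7° = 2.654 m; N'_6 = 131·cos37.7° − 8·2.654 = 82.4; c'Δl = 15.92; W sinα = 80.1
Slice 7: Δl = 2.0/cos51.8° = 3.234 m; N'_7 = 53·cos51.8° − 5·3.234 = 16.6; c'Δl = 19.40; W sinα = 41.7
Σc'Δl = 92.6 kN/m; ΣN' = 450.0 kN/m; ΣW sinα = 218.4 kN/m
Resisting = 92.6 + 450.0·tan26.5° = 92.6 + 224.4 = 316.9 kN/m
FS = 316.9 / 218.4 = 1.451

FS = 1.45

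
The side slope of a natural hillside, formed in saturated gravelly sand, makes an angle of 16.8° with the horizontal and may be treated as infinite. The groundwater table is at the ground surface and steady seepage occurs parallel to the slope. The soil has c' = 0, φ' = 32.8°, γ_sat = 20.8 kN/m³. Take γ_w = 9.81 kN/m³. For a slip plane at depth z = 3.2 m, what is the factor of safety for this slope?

FS = 1.13

With seepage parallel to the slope and the water table at the surface, the effective normal stress on the slip plane uses the buoyant unit weight γ' = γ_sat − γ_w while the driving shear stress uses γ_sat:
FS = [c' + γ' z cos²β tanφ'] / [γ_sat z sinβ cosβ]
(For c' = 0 this reduces to FS = (γ'/γ_sat)·tanφ'/tanβ.)
γ' = 20.8 − 9.81 = 10.99 kN/m³
Numerator = 0.0 + 10.99·3.2·cos²16.8°·tan32.8° = 0.0 + 10.99·3.2·0.9165·0.6445 = 20.771 kPa
Denominator = 20.8·3.2·sin16.8°·cos16.8° = 20.8·3.2·0.2890·0.9573 = 18.417 kPa
FS = 20.771 / 18.417 = 1.128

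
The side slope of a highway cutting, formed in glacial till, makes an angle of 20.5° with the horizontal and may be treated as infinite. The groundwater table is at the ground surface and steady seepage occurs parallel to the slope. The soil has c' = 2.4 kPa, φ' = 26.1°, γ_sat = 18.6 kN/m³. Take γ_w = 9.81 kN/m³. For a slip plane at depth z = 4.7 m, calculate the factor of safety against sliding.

FS = 0.70

With seepage parallel to the slope and the water table at the surface, the effective normal stress on the slip plane uses the buoyant unit weight γ' = γ_sat − γ_w while the driving shear stress uses γ_sat:
FS = [c' + γ' z cos²β tanφ'] / [γ_sat z sinβ cosβ]
γ' = 18.6 − 9.81 = 8.79 kN/m³
Numerator = 2.4 + 8.79·4.7·cos²20.5°·tan26.1° = 2.4 + 8.79·4.7·0.8774·0.4899 = 20.157 kPa
Denominator = 18.6·4.7·sin20.5°·cos20.5° = 18.6·4.7·0.3502·0.9367 = 28.676 kPa
FS = 20.157 / 28.676 = 0.703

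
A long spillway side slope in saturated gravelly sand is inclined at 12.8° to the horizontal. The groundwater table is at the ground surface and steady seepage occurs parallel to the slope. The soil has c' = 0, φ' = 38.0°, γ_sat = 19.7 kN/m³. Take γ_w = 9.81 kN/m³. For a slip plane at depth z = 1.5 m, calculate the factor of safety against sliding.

With seepage parallel to the slope and the water table at the surface, the effective normal stress on the slip plane uses the buoyant unit weight γ' = γ_sat − γ_w while the driving shear stress uses γ_sat:
FS = [c' + γ' z cos²β tanφ'] / [γ_sat z sinβ cosβ]
(For c' = 0 this reduces to FS = (γ'/γ_sat)·tanφ'/tanβ.)
γ' = 19.7 − 9.81 = 9.89 kN/m³
Numerator = 0.0 + 9.89·1.5·cos²12.8°·tan38.0° = 0.0 + 9.89·1.5·0.9509·0.7813 = 11.021 kPa
Denominator = 19.7·1.5·sin12.8°·cos12.8° = 19.7·1.5·0.2215·0.9751 = 6.384 kPa
FS = 11.021 / 6.384 = 1.726

FS = 1.73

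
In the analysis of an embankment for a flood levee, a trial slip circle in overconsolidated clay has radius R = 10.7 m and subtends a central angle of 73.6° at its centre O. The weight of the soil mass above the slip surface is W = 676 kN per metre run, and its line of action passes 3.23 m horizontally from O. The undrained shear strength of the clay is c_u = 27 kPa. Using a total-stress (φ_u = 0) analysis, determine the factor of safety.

Taking moments about the centre O, the resisting moment is provided by the undrained shear strength acting along the arc:
Arc length L_a = R·θ = 10.7·(73.6°·π/180) = 10.7·1.2846 = 13.74 m
M_R = c_u·L_a·R = 27·13.74·10.7 = 3970.9 kN·m/m
M_D = W·d = 676·3.23 = 2183.5 kN·m/m
FS = M_R / M_D = 3970.9 / 2183.5 = 1.819

FS = 1.82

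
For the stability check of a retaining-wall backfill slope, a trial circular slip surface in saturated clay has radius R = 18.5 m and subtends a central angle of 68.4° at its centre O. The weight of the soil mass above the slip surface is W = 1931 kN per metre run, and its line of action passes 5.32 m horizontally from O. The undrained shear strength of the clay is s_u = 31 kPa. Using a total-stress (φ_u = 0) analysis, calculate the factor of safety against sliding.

FS = 1.23

Taking moments about the centre O, the resisting moment is provided by the undrained shear strength acting along the arc:
Arc length L_a = R·θ = 18.5·(68.4°·π/180) = 18.5·1.1938 = 22.09 m
M_R = s_u·L_a·R = 31·22.09·18.5 = 12666.0 kN·m/m
M_D = W·d = 1931·5.32 = 10272.9 kN·m/m
FS = M_R / M_D = 12666.0 / 10272.9 = 1.233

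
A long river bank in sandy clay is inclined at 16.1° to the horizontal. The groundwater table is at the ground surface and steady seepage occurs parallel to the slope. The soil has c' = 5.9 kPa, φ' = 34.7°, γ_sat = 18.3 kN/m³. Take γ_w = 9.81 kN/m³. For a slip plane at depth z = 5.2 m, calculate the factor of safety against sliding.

FS = 1.35

With seepage parallel to the slope and the water table at the surface, the effective normal stress on the slip plane uses the buoyant unit weight γ' = γ_sat − γ_w while the driving shear stress uses γ_sat:
FS = [c' + γ' z cos²β tanφ'] / [γ_sat z sinβ cosβ]
γ' = 18.3 − 9.81 = 8.49 kN/m³
Numerator = 5.9 + 8.49·5.2·cos²16.1°·tan34.7° = 5.9 + 8.49·5.2·0.9231·0.6924 = 34.119 kPa
Denominator = 18.3·5.2·sin16.1°·cos16.1° = 18.3·5.2·0.2773·0.9608 = 25.354 kPa
FS = 34.119 / 25.354 = 1.346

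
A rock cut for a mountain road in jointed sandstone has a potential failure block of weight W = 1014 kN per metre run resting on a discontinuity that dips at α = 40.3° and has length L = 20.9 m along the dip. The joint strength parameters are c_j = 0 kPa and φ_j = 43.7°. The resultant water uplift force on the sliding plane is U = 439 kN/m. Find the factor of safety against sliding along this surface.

Resolving the block weight along and normal to the plane and applying the Mohr–Coulomb strength on the joint:
N' = W cosα − U = 1014·cos40.3° − 439 = 334.3 kN/m
Driving force T = W sinα = 1014·sin40.3° = 655.8 kN/m
Resisting force R = c_j·L + N'·tanφ_j = 0·20.9 + 334.3·tan43.7° = 0.0 + 319.5 = 319.5 kN/m
FS = R / T = 319.5 / 655.8 = 0.487

FS = 0.49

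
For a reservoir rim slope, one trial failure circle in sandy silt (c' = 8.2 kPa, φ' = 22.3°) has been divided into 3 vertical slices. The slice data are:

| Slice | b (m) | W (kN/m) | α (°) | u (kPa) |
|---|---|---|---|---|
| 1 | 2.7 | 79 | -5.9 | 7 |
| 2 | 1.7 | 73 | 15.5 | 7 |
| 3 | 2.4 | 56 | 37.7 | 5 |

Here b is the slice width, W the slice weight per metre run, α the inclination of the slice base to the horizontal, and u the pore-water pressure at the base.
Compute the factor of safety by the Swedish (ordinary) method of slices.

Ordinary method of slices: FS = Σ[c'·Δl_i + (W_i cosα_i − u_i·Δl_i)·tanφ'] / Σ W_i sinα_i, with Δl_i = b_i / cosα_i.
Slice 1: Δl = 2.7/cos(-5.9°) = 2.714 m; N'_1 = 79·cos(-5.9°) − 7·2.714 = 59.6; c'Δl = 22.26; W sinα = -8.1
Slice 2: Δl = 1.7/cos15.5° = 1.764 m; N'_2 = 73·cos15.5° − 7·1.764 = 58.0; c'Δl = 14.47; W sinα = 19.5
Slice 3: Δl = 2.4/cos37.7° = 3.033 m; N'_3 = 56·cos37.7° − 5·3.033 = 29.1; c'Δl = 24.87; W sinα = 34.2
Σc'Δl = 61.6 kN/m; ΣN' = 146.7 kN/m; ΣW sinα = 45.6 kN/m
Resisting = 61.6 + 146.7·tan22.3° = 61.6 + 60.2 = 121.8 kN/m
FS = 121.8 / 45.6 = 2.668

FS = 2.67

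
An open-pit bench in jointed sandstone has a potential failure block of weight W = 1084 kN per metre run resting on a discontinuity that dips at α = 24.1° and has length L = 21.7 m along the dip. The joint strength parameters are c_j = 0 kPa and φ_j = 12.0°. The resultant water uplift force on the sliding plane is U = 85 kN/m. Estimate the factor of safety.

FS = 0.43

Resolving the block weight along and normal to the plane and applying the Mohr–Coulomb strength on the joint:
N' = W cosα − U = 1084·cos24.1° − 85 = 904.5 kN/m
Driving force T = W sinα = 1084·sin24.1° = 442.6 kN/m
Resisting force R = c_j·L + N'·tanφ_j = 0·21.7 + 904.5·tan12.0° = 0.0 + 192.3 = 192.3 kN/m
FS = R / T = 192.3 / 442.6 = 0.434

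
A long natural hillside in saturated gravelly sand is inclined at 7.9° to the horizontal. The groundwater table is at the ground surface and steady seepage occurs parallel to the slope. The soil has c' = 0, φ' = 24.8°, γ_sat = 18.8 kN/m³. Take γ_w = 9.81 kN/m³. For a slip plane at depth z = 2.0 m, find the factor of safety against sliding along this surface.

With seepage parallel to the slope and the water table at the surface, the effective normal stress on the slip plane uses the buoyant unit weight γ' = γ_sat − γ_w while the driving shear stress uses γ_sat:
FS = [c' + γ' z cos²β tanφ'] / [γ_sat z sinβ cosβ]
(For c' = 0 this reduces to FS = (γ'/γ_sat)·tanφ'/tanβ.)
γ' = 18.8 − 9.81 = 8.99 kN/m³
Numerator = 0.0 + 8.99·2.0·cos²7.9°·tan24.8° = 0.0 + 8.99·2.0·0.9811·0.4621 = 8.151 kPa
Denominator = 18.8·2.0·sin7.9°·cos7.9° = 18.8·2.0·0.1374·0.9905 = 5.119 kPa
FS = 8.151 / 5.119 = 1.592

FS = 1.59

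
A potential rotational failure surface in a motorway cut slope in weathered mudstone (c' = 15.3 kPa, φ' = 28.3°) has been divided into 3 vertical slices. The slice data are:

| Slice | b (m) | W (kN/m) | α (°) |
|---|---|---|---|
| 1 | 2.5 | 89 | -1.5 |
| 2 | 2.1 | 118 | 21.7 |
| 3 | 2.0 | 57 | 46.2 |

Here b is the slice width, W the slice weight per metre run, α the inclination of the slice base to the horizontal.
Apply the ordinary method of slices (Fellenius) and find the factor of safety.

Ordinary method of slices: FS = Σ[c'·Δl_i + (W_i cosα_i)·tanφ'] / Σ W_i sinα_i, with Δl_i = b_i / cosα_i.
Slice 1: Δl = 2.5/cos(-1.5°) = 2.501 m; N'_1 = 89·cos(-1.5°) = 89.0; c'Δl = 38.26; W sinα = -2.3
Slice 2: Δl = 2.1/cos21.7° = 2.260 m; N'_2 = 118·cos21.7° = 109.6; c'Δl = 34.58; W sinα = 43.6
Slice 3: Δl = 2.0/cos46.2° = 2.890 m; N'_3 = 57·cos46.2° = 39.5; c'Δl = 44.21; W sinα = 41.1
Σc'Δl = 117.1 kN/m; ΣN' = 238.1 kN/m; ΣW sinα = 82.4 kN/m
Resisting = 117.1 + 238.1·tan28.3° = 117.1 + 128.2 = 245.2 kN/m
FS = 245.2 / 82.4 = 2.975

FS = 2.97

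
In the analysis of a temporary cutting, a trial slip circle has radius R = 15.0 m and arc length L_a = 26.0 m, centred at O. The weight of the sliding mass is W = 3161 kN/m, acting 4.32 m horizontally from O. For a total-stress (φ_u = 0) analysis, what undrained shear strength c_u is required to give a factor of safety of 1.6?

c_u = 56.0 kPa

FS = c_u·L_a·R / (W·d), so c_u = FS·W·d / (L_a·R).
c_u = 1.6·3161·4.32 / (26.00·15.0) = 21848.8 / 390.00 = 56.02 kPa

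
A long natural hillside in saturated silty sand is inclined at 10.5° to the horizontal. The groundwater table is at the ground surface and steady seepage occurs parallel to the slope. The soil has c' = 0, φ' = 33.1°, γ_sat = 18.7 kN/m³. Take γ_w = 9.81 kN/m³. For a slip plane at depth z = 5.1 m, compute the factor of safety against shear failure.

With seepage parallel to the slope and the water table at the surface, the effective normal stress on the slip plane uses the buoyant unit weight γ' = γ_sat − γ_w while the driving shear stress uses γ_sat:
FS = [c' + γ' z cos²β tanφ'] / [γ_sat z sinβ cosβ]
(For c' = 0 this reduces to FS = (γ'/γ_sat)·tanφ'/tanβ.)
γ' = 18.7 − 9.81 = 8.89 kN/m³
Numerator = 0.0 + 8.89·5.1·cos²10.5°·tan33.1° = 0.0 + 8.89·5.1·0.9668·0.6519 = 28.575 kPa
Denominator = 18.7·5.1·sin10.5°·cos10.5° = 18.7·5.1·0.1822·0.9833 = 17.089 kPa
FS = 28.575 / 17.089 = 1.672

FS = 1.67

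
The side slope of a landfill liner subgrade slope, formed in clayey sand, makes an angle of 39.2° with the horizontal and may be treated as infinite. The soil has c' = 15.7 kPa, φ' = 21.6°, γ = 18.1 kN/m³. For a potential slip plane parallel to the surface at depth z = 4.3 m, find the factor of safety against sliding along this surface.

For an infinite slope with a slip plane parallel to the surface (no pore pressure): FS = [c' + γz cos²β tanφ'] / [γz sinβ cosβ].
γz = 18.1·4.3 = 77.83 kN/m²
Numerator = 15.7 + 77.83·cos²39.2°·tan21.6° = 15.7 + 77.83·0.6005·0.3959 = 34.206 kPa
Denominator = 77.83·sin39.2°·cos39.2° = 77.83·0.6320·0.7749 = 38.120 kPa
FS = 34.206 / 38.120 = 0.897

FS = 0.90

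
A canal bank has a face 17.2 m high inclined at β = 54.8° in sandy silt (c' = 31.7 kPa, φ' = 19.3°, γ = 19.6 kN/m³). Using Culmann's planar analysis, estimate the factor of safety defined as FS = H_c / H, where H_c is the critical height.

H_c = (4c'/γ) · sinβ cosφ' / [1 − cos(β − φ')]
    = (4·31.7/19.6) · sin54.8°·cos19.3° / [1 − cos35.5°]
    = 6.469 · 0.7712 / 0.1859 = 26.84 m
FS = H_c / H = 26.84 / 17.2 = 1.561

FS = 1.56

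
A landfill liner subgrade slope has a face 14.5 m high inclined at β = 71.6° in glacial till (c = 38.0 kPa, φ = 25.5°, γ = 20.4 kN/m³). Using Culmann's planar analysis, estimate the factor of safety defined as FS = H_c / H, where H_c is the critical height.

FS = 1.44

H_c = (4c/γ) · sinβ cosφ / [1 − cos(β − φ)]
    = (4·38.0/20.4) · sin71.6°·cos25.5° / [1 − cos46.1°]
    = 7.451 · 0.8564 / 0.3066 = 20.81 m
FS = H_c / H = 20.81 / 14.5 = 1.435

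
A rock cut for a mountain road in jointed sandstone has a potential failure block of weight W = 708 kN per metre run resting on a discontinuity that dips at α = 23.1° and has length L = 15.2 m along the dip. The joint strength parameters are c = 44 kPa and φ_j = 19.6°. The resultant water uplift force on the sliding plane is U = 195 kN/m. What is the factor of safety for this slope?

Resolving the block weight along and normal to the plane and applying the Mohr–Coulomb strength on the joint:
N' = W cosα − U = 708·cos23.1° − 195 = 456.2 kN/m
Driving force T = W sinα = 708·sin23.1° = 277.8 kN/m
Resisting force R = c·L + N'·tanφ_j = 44·15.2 + 456.2·tan19.6° = 668.8 + 162.5 = 831.3 kN/m
FS = R / T = 831.3 / 277.8 = 2.993

FS = 2.99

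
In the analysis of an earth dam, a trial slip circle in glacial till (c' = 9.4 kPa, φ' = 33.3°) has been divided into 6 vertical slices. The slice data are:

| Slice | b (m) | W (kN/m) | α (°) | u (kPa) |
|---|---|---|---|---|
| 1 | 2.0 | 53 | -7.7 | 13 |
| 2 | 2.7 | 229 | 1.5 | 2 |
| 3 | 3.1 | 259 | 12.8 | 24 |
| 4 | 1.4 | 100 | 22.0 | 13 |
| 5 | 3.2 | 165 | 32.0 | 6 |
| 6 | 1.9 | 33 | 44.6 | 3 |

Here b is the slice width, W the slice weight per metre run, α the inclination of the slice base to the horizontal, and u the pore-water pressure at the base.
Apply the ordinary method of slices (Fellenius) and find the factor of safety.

Ordinary method of slices: FS = Σ[c'·Δl_i + (W_i cosα_i − u_i·Δl_i)·tanφ'] / Σ W_i sinα_i, with Δl_i = b_i / cosα_i.
Slice 1: Δl = 2.0/cos(-7.7°) = 2.018 m; N'_1 = 53·cos(-7.7°) − 13·2.018 = 26.3; c'Δl = 18.97; W sinα = -7.1
Slice 2: Δl = 2.7/cos1.5° = 2.701 m; N'_2 = 229·cos1.5° − 2·2.701 = 223.5; c'Δl = 25.39; W sinα = 6.0
Slice 3: Δl = 3.1/cos12.8° = 3.179 m; N'_3 = 259·cos12.8° − 24·3.179 = 176.3; c'Δl = 29.88; W sinα = 57.4
Slice 4: Δl = 1.4/cos22.0° = 1.510 m; N'_4 = 100·cos22.0° − 13·1.510 = 73.1; c'Δl = 14.19; W sinα = 37.5
Slice 5: Δl = 3.2/cos32.0° = 3.773 m; N'_5 = 165·cos32.0° − 6·3.773 = 117.3; c'Δl = 35.47; W sinα = 87.4
Slice 6: Δl = 1.9/cos44.6° = 2.668 m; N'_6 = 33·cos44.6° − 3·2.668 = 15.5; c'Δl = 25.08; W sinα = 23.2
Σc'Δl = 149.0 kN/m; ΣN' = 631.9 kN/m; ΣW sinα = 204.3 kN/m
Resisting = 149.0 + 631.9·tan33.3° = 149.0 + 415.1 = 564.1 kN/m
FS = 564.1 / 204.3 = 2.761

FS = 2.76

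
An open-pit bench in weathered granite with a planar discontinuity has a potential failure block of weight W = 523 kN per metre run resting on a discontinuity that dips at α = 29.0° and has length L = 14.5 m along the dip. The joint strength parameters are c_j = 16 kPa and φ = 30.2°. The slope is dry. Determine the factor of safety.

Resolving the block weight along and normal to the plane and applying the Mohr–Coulomb strength on the joint:
N' = W cosα = 523·cos29.0° = 457.4 kN/m
Driving force T = W sinα = 523·sin29.0° = 253.6 kN/m
Resisting force R = c_j·L + N'·tanφ = 16·14.5 + 457.4·tan30.2° = 232.0 + 266.2 = 498.2 kN/m
FS = R / T = 498.2 / 253.6 = 1.965

FS = 1.96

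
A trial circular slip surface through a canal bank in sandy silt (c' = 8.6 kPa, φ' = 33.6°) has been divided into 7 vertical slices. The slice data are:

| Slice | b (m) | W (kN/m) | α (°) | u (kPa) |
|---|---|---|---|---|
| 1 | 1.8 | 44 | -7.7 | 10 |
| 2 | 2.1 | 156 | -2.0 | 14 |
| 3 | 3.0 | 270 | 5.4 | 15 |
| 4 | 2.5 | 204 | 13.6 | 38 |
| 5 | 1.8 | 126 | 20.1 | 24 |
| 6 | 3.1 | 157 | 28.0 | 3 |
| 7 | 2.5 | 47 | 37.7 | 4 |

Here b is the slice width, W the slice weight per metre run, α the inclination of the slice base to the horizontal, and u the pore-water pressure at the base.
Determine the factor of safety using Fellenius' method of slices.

Ordinary method of slices: FS = Σ[c'·Δl_i + (W_i cosα_i − u_i·Δl_i)·tanφ'] / Σ W_i sinα_i, with Δl_i = b_i / cosα_i.
Slice 1: Δl = 1.8/cos(-7.7°) = 1.816 m; N'_1 = 44·cos(-7.7°) − 10·1.816 = 25.4; c'Δl = 15.62; W sinα = -5.9
Slice 2: Δl = 2.1/cos(-2.0°) = 2.101 m; N'_2 = 156·cos(-2.0°) − 14·2.101 = 126.5; c'Δl = 18.07; W sinα = -5.4
Slice 3: Δl = 3.0/cos5.4° = 3.013 m; N'_3 = 270·cos5.4° − 15·3.013 = 223.6; c'Δl = 25.92; W sinα = 25.4
Slice 4: Δl = 2.5/cos13.6° = 2.572 m; N'_4 = 204·cos13.6° − 38·2.572 = 100.5; c'Δl = 22.12; W sinα = 48.0
Slice 5: Δl = 1.8/cos20.1° = 1.917 m; N'_5 = 126·cos20.1° − 24·1.917 = 72.3; c'Δl = 16.48; W sinα = 43.3
Slice 6: Δl = 3.1/cos28.0° = 3.511 m; N'_6 = 157·cos28.0° − 3·3.511 = 128.1; c'Δl = 30.19; W sinα = 73.7
Slice 7: Δl = 2.5/cos37.7° = 3.160 m; N'_7 = 47·cos37.7° − 4·3.160 = 24.5; c'Δl = 27.17; W sinα = 28.7
Σc'Δl = 155.6 kN/m; ΣN' = 701.0 kN/m; ΣW sinα = 207.8 kN/m
Resisting = 155.6 + 701.0·tan33.6° = 155.6 + 465.8 = 621.3 kN/m
FS = 621.3 / 207.8 = 2.990

FS = 2.99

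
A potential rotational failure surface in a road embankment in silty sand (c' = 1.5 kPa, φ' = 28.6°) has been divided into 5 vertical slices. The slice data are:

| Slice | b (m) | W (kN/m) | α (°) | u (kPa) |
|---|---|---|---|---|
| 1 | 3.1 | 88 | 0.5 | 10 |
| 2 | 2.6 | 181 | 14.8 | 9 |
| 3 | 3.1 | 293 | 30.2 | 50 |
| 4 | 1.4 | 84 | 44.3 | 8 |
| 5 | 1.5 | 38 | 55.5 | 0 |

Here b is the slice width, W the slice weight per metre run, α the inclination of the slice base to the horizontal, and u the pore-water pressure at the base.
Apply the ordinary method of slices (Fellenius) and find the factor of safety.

Ordinary method of slices: FS = Σ[c'·Δl_i + (W_i cosα_i − u_i·Δl_i)·tanφ'] / Σ W_i sinα_i, with Δl_i = b_i / cosα_i.
Slice 1: Δl = 3.1/cos0.5° = 3.100 m; N'_1 = 88·cos0.5° − 10·3.100 = 57.0; c'Δl = 4.65; W sinα = 0.8
Slice 2: Δl = 2.6/cos14.8° = 2.689 m; N'_2 = 181·cos14.8° − 9·2.689 = 150.8; c'Δl = 4.03; W sinα = 46.2
Slice 3: Δl = 3.1/cos30.2° = 3.587 m; N'_3 = 293·cos30.2° − 50·3.587 = 73.9; c'Δl = 5.38; W sinα = 147.4
Slice 4: Δl = 1.4/cos44.3° = 1.956 m; N'_4 = 84·cos44.3° − 8·1.956 = 44.5; c'Δl = 2.93; W sinα = 58.7
Slice 5: Δl = 1.5/cos55.5° = 2.648 m; N'_5 = 38·cos55.5° − 0·2.648 = 21.5; c'Δl = 3.97; W sinα = 31.3
Σc'Δl = 21.0 kN/m; ΣN' = 347.7 kN/m; ΣW sinα = 284.4 kN/m
Resisting = 21.0 + 347.7·tan28.6° = 21.0 + 189.6 = 210.5 kN/m
FS = 210.5 / 284.4 = 0.740

FS = 0.74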